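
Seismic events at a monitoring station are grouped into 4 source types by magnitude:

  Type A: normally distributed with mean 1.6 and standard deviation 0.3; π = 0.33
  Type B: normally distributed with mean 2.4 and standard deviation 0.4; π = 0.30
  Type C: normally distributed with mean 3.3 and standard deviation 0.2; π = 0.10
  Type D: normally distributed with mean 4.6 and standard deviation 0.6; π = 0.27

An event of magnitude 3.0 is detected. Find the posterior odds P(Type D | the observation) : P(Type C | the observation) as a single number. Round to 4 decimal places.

0.0792

Posterior odds = (P(Z=i) f_i(x)) / (P(Z=j) f_j(x)); the normalising sum cancels.
Component likelihoods at x = 3.0:
  f_A = (1/(0.3·√(2π)))·exp(−(3.0−1.6)²/(2·0.3²)) = 1.329808·exp(-10.88889) = 2.48202e-05
  f_B = (1/(0.4·√(2π)))·exp(−(3.0−2.4)²/(2·0.4²)) = 0.997356·exp(-1.12500) = 0.323794
  f_C = (1/(0.2·√(2π)))·exp(−(3.0−3.3)²/(2·0.2²)) = 1.994711·exp(-1.12500) = 0.647588
  f_D = (1/(0.6·√(2π)))·exp(−(3.0−4.6)²/(2·0.6²)) = 0.664904·exp(-3.55556) = 0.0189933
Odds = (0.27/0.10) × (0.0189933/0.647588) = 2.7 × 0.0293293 ≈ 0.0792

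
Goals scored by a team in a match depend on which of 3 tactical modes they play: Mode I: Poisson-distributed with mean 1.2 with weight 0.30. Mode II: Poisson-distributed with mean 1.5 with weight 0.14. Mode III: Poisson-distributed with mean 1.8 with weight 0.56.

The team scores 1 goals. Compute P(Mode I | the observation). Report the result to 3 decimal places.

0.337

By Bayes' theorem, P(k | x) = P(Z=k) f_k(x) / Σ_j P(Z=j) f_j(x).
Evaluate each component's likelihood at the observed value:
  f_I = e^(−1.2)·1.2^1/1! = 0.361433
  f_II = e^(−1.5)·1.5^1/1! = 0.334695
  f_III = e^(−1.8)·1.8^1/1! = 0.297538
Prior × likelihood for each component:
  P(Z=I)·f_I = 0.30 × 0.361433 = 0.10843
  P(Z=II)·f_II = 0.14 × 0.334695 = 0.0468573
  P(Z=III)·f_III = 0.56 × 0.297538 = 0.166621
Normaliser: 0.10843 + 0.0468573 + 0.166621 = 0.321909
P(Mode I | 1 goals) = 0.10843 / 0.321909 ≈ 0.337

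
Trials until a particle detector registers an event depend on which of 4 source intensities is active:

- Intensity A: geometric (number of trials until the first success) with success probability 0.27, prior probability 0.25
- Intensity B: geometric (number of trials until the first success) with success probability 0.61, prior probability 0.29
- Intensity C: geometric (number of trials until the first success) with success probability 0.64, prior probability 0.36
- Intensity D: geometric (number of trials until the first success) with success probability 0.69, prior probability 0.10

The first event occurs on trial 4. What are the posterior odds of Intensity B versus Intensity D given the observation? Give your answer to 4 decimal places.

Only the two components matter; the odds are (π_i f_i(x)) / (π_j f_j(x)).
Evaluate each component's likelihood at the observed value:
  L_A = 0.105035
  L_B = 0.0361846
  L_C = 0.0298598
  L_D = 0.0205558
Odds = (0.29/0.10) × (0.0361846/0.0205558) = 2.9 × 1.76031 ≈ 5.1049

5.1049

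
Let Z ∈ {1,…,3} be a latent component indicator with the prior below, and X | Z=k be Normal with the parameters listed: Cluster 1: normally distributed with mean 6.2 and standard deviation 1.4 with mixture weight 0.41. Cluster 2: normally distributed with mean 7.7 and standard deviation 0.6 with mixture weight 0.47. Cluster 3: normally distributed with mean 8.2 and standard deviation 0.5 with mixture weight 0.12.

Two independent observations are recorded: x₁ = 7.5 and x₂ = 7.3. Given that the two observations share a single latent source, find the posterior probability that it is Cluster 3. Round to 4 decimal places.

Posterior ∝ prior × likelihood, so P(k | x) ∝ w_k f_k(x); normalise over all components.
Since both observations come from the same component, the likelihood for component k is f_k(x₁)·f_k(x₂).
  L_1 = [(1/(1.4·√(2π)))·exp(−(7.5−6.2)²/(2·1.4²)) = 0.284959·exp(-0.43112) = 0.18516] × [0.20928] = 0.0387503
  L_2 = [(1/(0.6·√(2π)))·exp(−(7.5−7.7)²/(2·0.6²)) = 0.664904·exp(-0.05556) = 0.628972] × [0.532413] = 0.334873
  L_3 = [(1/(0.5·√(2π)))·exp(−(7.5−8.2)²/(2·0.5²)) = 0.797885·exp(-0.98000) = 0.299455] × [0.1579] = 0.047284
Unnormalised posteriors:
  w_1·L_1 = 0.41 × 0.0387503 = 0.0158876
  w_2·L_2 = 0.47 × 0.334873 = 0.15739
  w_3·L_3 = 0.12 × 0.047284 = 0.00567408
Sum: 0.0158876 + 0.15739 + 0.00567408 = 0.178952
P(Cluster 3 | x₁, x₂) = 0.00567408 / 0.178952 ≈ 0.0317

0.0317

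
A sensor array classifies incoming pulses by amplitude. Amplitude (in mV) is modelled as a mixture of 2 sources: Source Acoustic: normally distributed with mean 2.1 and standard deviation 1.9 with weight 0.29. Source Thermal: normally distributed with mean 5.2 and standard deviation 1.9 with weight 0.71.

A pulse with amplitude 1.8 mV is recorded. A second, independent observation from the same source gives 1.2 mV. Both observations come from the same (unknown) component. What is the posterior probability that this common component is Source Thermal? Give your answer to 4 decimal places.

0.0575

By Bayes' theorem, P(k | x) = P(Z=k) f_k(x) / Σ_j P(Z=j) f_j(x).
Since both observations come from the same component, the likelihood for component k is f_k(x₁)·f_k(x₂).
  L_Acoustic = [(1/(1.9·√(2π)))·exp(−(1.8−2.1)²/(2·1.9²)) = 0.209970·exp(-0.01247) = 0.207369] × [0.187687] = 0.0389203
  L_Thermal = [(1/(1.9·√(2π)))·exp(−(1.8−5.2)²/(2·1.9²)) = 0.209970·exp(-1.60111) = 0.0423452] × [0.0228945] = 0.000969472
Multiply by the mixture weights:
  P(Z=Acoustic)·L_Acoustic = 0.29 × 0.0389203 = 0.0112869
  P(Z=Thermal)·L_Thermal = 0.71 × 0.000969472 = 0.000688325
Sum: 0.0112869 + 0.000688325 = 0.0119752
Responsibility of Source Thermal: 0.000688325 / 0.0119752 ≈ 0.0575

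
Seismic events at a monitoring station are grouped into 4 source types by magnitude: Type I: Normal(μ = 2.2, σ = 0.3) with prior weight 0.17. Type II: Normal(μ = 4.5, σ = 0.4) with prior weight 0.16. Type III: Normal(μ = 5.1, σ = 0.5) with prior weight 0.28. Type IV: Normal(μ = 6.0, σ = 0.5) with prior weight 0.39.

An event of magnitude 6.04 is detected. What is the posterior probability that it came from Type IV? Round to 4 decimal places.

Posterior ∝ prior × likelihood, so P(k | x) ∝ π_k f_k(x); normalise over all components.
Component likelihoods at x = 6.04:
  p_I = (1/(0.3·√(2π)))·exp(−(6.04−2.2)²/(2·0.3²)) = 1.329808·exp(-81.92000) = 3.51872e-36
  p_II = (1/(0.4·√(2π)))·exp(−(6.04−4.5)²/(2·0.4²)) = 0.997356·exp(-7.41125) = 0.000602816
  p_III = (1/(0.5·√(2π)))·exp(−(6.04−5.1)²/(2·0.5²)) = 0.797885·exp(-1.76720) = 0.136287
  p_IV = (1/(0.5·√(2π)))·exp(−(6.04−6.0)²/(2·0.5²)) = 0.797885·exp(-0.00320) = 0.795335
Multiply by the mixture weights:
  π_I·p_I = 0.17 × 3.51872e-36 = 5.98183e-37
  π_II·p_II = 0.16 × 0.000602816 = 9.64506e-05
  π_III·p_III = 0.28 × 0.136287 = 0.0381604
  π_IV·p_IV = 0.39 × 0.795335 = 0.310181
Denominator: 5.98183e-37 + 9.64506e-05 + 0.0381604 + 0.310181 = 0.348438
So the posterior for Type IV is 0.310181 / 0.348438 ≈ 0.8902.

0.8902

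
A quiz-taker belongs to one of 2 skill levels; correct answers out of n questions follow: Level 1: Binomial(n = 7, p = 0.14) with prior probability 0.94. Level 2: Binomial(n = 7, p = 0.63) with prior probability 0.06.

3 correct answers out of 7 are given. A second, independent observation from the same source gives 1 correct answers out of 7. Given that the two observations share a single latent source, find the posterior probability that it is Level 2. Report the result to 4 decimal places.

0.0057

By Bayes' theorem, P(k | x) = π_k f_k(x) / Σ_j π_j f_j(x).
Since both observations come from the same component, the likelihood for component k is f_k(x₁)·f_k(x₂).
  L_1 = [C(7,3)·0.14^3·0.86^4 = 35·0.002744·0.547008 = 0.0525347] × [0.396476] = 0.0208287
  L_2 = [C(7,3)·0.63^3·0.37^4 = 35·0.250047·0.0187416 = 0.16402] × [0.0113149] = 0.00185586
Weight by the priors:
  π_1·L_1 = 0.94 × 0.0208287 = 0.019579
  π_2·L_2 = 0.06 × 0.00185586 = 0.000111352
Sum: 0.019579 + 0.000111352 = 0.0196904
P(Level 2 | x₁,x₂) = 0.000111352 / 0.0196904 ≈ 0.0057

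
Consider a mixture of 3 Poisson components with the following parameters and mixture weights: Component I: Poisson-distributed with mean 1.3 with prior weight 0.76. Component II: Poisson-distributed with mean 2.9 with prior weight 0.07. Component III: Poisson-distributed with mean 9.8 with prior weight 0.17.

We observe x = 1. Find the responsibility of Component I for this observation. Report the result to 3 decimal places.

0.960

P(component k | x) = π_k·f_k(x) / marginal(x), where marginal(x) = Σ_j π_j·f_j(x).
Poisson probabilities:
  f_I = e^(−1.3)·1.3^1/1! = 0.354291
  f_II = e^(−2.9)·2.9^1/1! = 0.159567
  f_III = e^(−9.8)·9.8^1/1! = 0.000543426
Unnormalised posteriors:
  π_I·f_I = 0.76 × 0.354291 = 0.269261
  π_II·f_II = 0.07 × 0.159567 = 0.0111697
  π_III·f_III = 0.17 × 0.000543426 = 9.23824e-05
Normaliser: 0.269261 + 0.0111697 + 9.23824e-05 = 0.280524
So the posterior for Component I is 0.269261 / 0.280524 ≈ 0.960.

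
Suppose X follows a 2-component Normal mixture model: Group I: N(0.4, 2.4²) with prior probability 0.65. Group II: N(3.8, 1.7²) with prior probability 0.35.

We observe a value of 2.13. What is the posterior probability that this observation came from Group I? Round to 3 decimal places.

0.622

Posterior ∝ prior × likelihood, so P(k | x) ∝ π_k f_k(x); normalise over all components.
Component likelihoods at x = 2.13:
  L_I = (1/(2.4·√(2π)))·exp(−(2.13−0.4)²/(2·2.4²)) = 0.166226·exp(-0.25980) = 0.128194
  L_II = (1/(1.7·√(2π)))·exp(−(2.13−3.8)²/(2·1.7²)) = 0.234672·exp(-0.48251) = 0.144847
Prior × likelihood for each component:
  π_I·L_I = 0.65 × 0.128194 = 0.0833263
  π_II·L_II = 0.35 × 0.144847 = 0.0506965
Denominator: 0.0833263 + 0.0506965 = 0.134023
P(Group I | data) ≈ 0.622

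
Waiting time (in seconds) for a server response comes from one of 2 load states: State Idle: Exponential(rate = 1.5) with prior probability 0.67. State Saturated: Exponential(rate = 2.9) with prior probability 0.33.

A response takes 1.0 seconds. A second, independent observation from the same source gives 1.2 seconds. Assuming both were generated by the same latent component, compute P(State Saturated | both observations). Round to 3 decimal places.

Apply Bayes' rule: the posterior for each component is proportional to its prior times its likelihood at x.
Since both observations come from the same component, the likelihood for component k is f_k(x₁)·f_k(x₂).
  L_Idle = [0.334695] × [0.247948] = 0.0829871
  L_Saturated = [0.159567] × [0.0893415] = 0.014256
Prior × likelihood for each component:
  π_Idle·L_Idle = 0.67 × 0.0829871 = 0.0556014
  π_Saturated·L_Saturated = 0.33 × 0.014256 = 0.00470447
Marginal: 0.0556014 + 0.00470447 = 0.0603058
Responsibility of State Saturated: 0.00470447 / 0.0603058 ≈ 0.078

0.078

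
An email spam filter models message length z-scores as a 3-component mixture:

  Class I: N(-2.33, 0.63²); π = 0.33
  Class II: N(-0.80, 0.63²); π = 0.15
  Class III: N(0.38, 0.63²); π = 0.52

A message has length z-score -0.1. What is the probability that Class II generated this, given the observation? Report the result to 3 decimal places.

0.172

By Bayes' theorem, P(k | x) = π_k f_k(x) / Σ_j π_j f_j(x).
Component likelihoods at x = -0.1:
  L_I = (1/(0.63·√(2π)))·exp(−(-0.1−-2.33)²/(2·0.63²)) = 0.633242·exp(-6.26468) = 0.00120463
  L_II = (1/(0.63·√(2π)))·exp(−(-0.1−-0.80)²/(2·0.63²)) = 0.633242·exp(-0.61728) = 0.341575
  L_III = (1/(0.63·√(2π)))·exp(−(-0.1−0.38)²/(2·0.63²)) = 0.633242·exp(-0.29025) = 0.473714
Unnormalised posteriors:
  π_I·L_I = 0.33 × 0.00120463 = 0.000397529
  π_II·L_II = 0.15 × 0.341575 = 0.0512363
  π_III·L_III = 0.52 × 0.473714 = 0.246331
Marginal: 0.000397529 + 0.0512363 + 0.246331 = 0.297965
P(Class II | -0.1) ≈ 0.172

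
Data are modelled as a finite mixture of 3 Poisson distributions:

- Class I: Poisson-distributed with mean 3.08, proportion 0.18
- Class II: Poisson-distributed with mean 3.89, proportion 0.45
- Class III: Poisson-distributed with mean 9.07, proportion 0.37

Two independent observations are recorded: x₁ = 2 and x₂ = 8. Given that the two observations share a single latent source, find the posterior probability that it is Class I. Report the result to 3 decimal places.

0.148

By Bayes' theorem, P(k | x) = π_k f_k(x) / Σ_j π_j f_j(x).
Since both observations come from the same component, the likelihood for component k is f_k(x₁)·f_k(x₂).
  L_I = [e^(−3.08)·3.08^2/2! = 0.217994] × [0.0092312] = 0.00201235
  L_II = [e^(−3.89)·3.89^2/2! = 0.154691] × [0.0265871] = 0.00411277
  L_III = [e^(−9.07)·9.07^2/2! = 0.00473297] × [0.130703] = 0.000618615
Unnormalised posteriors:
  π_I·L_I = 0.18 × 0.00201235 = 0.000362222
  π_II·L_II = 0.45 × 0.00411277 = 0.00185075
  π_III·L_III = 0.37 × 0.000618615 = 0.000228888
Evidence: 0.000362222 + 0.00185075 + 0.000228888 = 0.00244186
P(Class I | data) = 0.000362222 / 0.00244186 ≈ 0.148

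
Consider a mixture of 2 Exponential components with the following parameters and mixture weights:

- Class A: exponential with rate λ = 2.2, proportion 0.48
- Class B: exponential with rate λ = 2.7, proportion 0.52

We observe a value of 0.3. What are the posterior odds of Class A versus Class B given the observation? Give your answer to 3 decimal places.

Since P(k|x) ∝ π_k f_k(x), the posterior odds are π_i f_i(x) / (π_j f_j(x)).
Exponential densities:
  f_A = 1.13707
  f_B = 1.20112
0.545795 / 0.624581 ≈ 0.874

0.874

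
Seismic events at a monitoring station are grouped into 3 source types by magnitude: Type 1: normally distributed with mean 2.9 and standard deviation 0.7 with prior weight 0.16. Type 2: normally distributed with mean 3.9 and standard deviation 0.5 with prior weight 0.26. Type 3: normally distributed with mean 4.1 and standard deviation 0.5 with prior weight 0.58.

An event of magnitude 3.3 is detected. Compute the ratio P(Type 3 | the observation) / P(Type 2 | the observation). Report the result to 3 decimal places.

Only the two components matter; the odds are (P(Z=i) f_i(x)) / (P(Z=j) f_j(x)).
Evaluate each component's likelihood at the observed value:
  p_1 = 0.484068
  p_2 = 0.388372
  p_3 = 0.221842
0.128668 / 0.100977 ≈ 1.274

1.274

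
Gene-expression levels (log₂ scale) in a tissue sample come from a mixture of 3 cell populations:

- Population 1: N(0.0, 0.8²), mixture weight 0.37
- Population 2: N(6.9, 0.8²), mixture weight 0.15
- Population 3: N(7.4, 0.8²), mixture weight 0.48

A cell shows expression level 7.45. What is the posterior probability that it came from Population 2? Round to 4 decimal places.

P(component k | x) = P(Z=k)·f_k(x) / marginal(x), where marginal(x) = Σ_j P(Z=j)·f_j(x).
Evaluate each component's likelihood at the observed value:
  p_1 = 7.34911e-20
  p_2 = 0.393717
  p_3 = 0.497705
Weight by the priors:
  P(Z=1)·p_1 = 0.37 × 7.34911e-20 = 2.71917e-20
  P(Z=2)·p_2 = 0.15 × 0.393717 = 0.0590575
  P(Z=3)·p_3 = 0.48 × 0.497705 = 0.238898
Evidence: 2.71917e-20 + 0.0590575 + 0.238898 = 0.297956
Responsibility of Population 2: 0.0590575 / 0.297956 ≈ 0.1982

0.1982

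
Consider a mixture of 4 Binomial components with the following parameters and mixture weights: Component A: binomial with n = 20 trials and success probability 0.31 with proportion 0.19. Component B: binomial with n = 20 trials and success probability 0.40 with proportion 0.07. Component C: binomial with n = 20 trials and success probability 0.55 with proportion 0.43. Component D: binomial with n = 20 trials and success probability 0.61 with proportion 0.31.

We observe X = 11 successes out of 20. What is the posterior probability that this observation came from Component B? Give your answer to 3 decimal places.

By Bayes' theorem, P(k | x) = π_k f_k(x) / Σ_j π_j f_j(x).
Component likelihoods at x = 11 successes out of 20:
  f_A = C(20,11)·0.31^11·0.69^9 = 167960·2.54085e-06·0.0354521 = 0.0151296
  f_B = C(20,11)·0.40^11·0.60^9 = 167960·4.1943e-05·0.0100777 = 0.0709949
  f_C = C(20,11)·0.55^11·0.45^9 = 167960·0.00139312·0.000756681 = 0.177055
  f_D = C(20,11)·0.61^11·0.39^9 = 167960·0.00435139·0.000208728 = 0.152551
Prior × likelihood for each component:
  π_A·f_A = 0.19 × 0.0151296 = 0.00287462
  π_B·f_B = 0.07 × 0.0709949 = 0.00496964
  π_C·f_C = 0.43 × 0.177055 = 0.0761336
  π_D·f_D = 0.31 × 0.152551 = 0.0472909
Normaliser: 0.00287462 + 0.00496964 + 0.0761336 + 0.0472909 = 0.131269
P(Component B | x) ≈ 0.038

0.038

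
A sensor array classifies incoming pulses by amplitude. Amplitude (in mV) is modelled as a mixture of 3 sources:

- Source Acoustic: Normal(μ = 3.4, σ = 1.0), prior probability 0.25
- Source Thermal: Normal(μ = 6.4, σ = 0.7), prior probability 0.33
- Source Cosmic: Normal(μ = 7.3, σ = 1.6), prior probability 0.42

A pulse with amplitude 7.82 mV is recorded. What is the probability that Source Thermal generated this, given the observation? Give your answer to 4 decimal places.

0.1948

The responsibility of component k is π_k f_k(x) divided by Σ_j π_j f_j(x).
Component likelihoods at x = 7.82 mV:
  p_Acoustic = (1/(1.0·√(2π)))·exp(−(7.82−3.4)²/(2·1.0²)) = 0.398942·exp(-9.76820) = 2.28368e-05
  p_Thermal = (1/(0.7·√(2π)))·exp(−(7.82−6.4)²/(2·0.7²)) = 0.569918·exp(-2.05755) = 0.0728164
  p_Cosmic = (1/(1.6·√(2π)))·exp(−(7.82−7.3)²/(2·1.6²)) = 0.249339·exp(-0.05281) = 0.236512
Multiply by the mixture weights:
  π_Acoustic·p_Acoustic = 0.25 × 2.28368e-05 = 5.70919e-06
  π_Thermal·p_Thermal = 0.33 × 0.0728164 = 0.0240294
  π_Cosmic·p_Cosmic = 0.42 × 0.236512 = 0.0993352
Marginal: 5.70919e-06 + 0.0240294 + 0.0993352 = 0.12337
So the posterior for Source Thermal is 0.0240294 / 0.12337 ≈ 0.1948.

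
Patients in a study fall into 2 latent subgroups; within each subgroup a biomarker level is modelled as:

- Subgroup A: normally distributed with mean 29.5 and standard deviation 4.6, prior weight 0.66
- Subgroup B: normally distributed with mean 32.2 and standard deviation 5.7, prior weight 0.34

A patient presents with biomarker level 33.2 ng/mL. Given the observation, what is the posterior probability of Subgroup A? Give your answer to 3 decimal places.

0.639

P(component k | x) = P(Z=k)·f_k(x) / marginal(x), where marginal(x) = Σ_j P(Z=j)·f_j(x).
Normal densities:
  f_A = (1/(4.6·√(2π)))·exp(−(33.2−29.5)²/(2·4.6²)) = 0.086727·exp(-0.32349) = 0.0627572
  f_B = (1/(5.7·√(2π)))·exp(−(33.2−32.2)²/(2·5.7²)) = 0.069990·exp(-0.01539) = 0.068921
Weight by the priors:
  P(Z=A)·f_A = 0.66 × 0.0627572 = 0.0414197
  P(Z=B)·f_B = 0.34 × 0.068921 = 0.0234331
Normaliser: 0.0414197 + 0.0234331 = 0.0648529
P(Subgroup A | 33.2 ng/mL) = 0.0414197 / 0.0648529 ≈ 0.639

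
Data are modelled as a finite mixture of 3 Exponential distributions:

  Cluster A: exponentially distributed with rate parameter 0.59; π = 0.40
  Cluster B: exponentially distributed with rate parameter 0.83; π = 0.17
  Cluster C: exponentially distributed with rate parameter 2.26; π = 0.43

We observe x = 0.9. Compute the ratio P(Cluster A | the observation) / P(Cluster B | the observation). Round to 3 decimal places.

Only the two components matter; the odds are (π_i f_i(x)) / (π_j f_j(x)).
Component likelihoods at x = 0.9:
  f_A = 0.34693
  f_B = 0.393242
  f_C = 0.295633
Odds = (0.40/0.17) × (0.34693/0.393242) = 2.35294 × 0.882229 ≈ 2.076

2.076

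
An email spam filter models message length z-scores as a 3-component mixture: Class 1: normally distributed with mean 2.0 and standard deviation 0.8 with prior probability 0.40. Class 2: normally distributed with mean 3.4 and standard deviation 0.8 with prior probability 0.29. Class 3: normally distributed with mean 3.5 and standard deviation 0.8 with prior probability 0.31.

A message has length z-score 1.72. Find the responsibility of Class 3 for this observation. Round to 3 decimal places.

P(component k | x) = P(Z=k)·f_k(x) / marginal(x), where marginal(x) = Σ_j P(Z=j)·f_j(x).
Evaluate each component's likelihood at the observed value:
  p_1 = 0.46905
  p_2 = 0.0549795
  p_3 = 0.0419571
Prior × likelihood for each component:
  P(Z=1)·p_1 = 0.40 × 0.46905 = 0.18762
  P(Z=2)·p_2 = 0.29 × 0.0549795 = 0.0159441
  P(Z=3)·p_3 = 0.31 × 0.0419571 = 0.0130067
Evidence: 0.18762 + 0.0159441 + 0.0130067 = 0.216571
P(Class 3 | x) = 0.0130067 / 0.216571 ≈ 0.060

0.060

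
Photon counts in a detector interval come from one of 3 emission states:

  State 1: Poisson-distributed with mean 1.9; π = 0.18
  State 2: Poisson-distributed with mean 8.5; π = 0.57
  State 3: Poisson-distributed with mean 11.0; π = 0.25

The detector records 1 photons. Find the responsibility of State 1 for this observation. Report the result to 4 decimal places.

0.9802

By Bayes' theorem, P(k | x) = π_k f_k(x) / Σ_j π_j f_j(x).
Evaluate each component's likelihood at the observed value:
  L_1 = e^(−1.9)·1.9^1/1! = 0.28418
  L_2 = e^(−8.5)·8.5^1/1! = 0.00172948
  L_3 = e^(−11.0)·11.0^1/1! = 0.000183719
Weight by the priors:
  π_1·L_1 = 0.18 × 0.28418 = 0.0511525
  π_2·L_2 = 0.57 × 0.00172948 = 0.000985804
  π_3·L_3 = 0.25 × 0.000183719 = 4.59297e-05
Marginal: 0.0511525 + 0.000985804 + 4.59297e-05 = 0.0521842
Responsibility of State 1: 0.0511525 / 0.0521842 ≈ 0.9802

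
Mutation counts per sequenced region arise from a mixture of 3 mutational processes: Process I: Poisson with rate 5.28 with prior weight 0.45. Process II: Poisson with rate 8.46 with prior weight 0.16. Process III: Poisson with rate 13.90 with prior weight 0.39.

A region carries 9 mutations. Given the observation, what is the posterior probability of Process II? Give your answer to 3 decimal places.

P(component k | x) = P(Z=k)·f_k(x) / marginal(x), where marginal(x) = Σ_j P(Z=j)·f_j(x).
Evaluate each component's likelihood at the observed value:
  L_I = e^(−5.28)·5.28^9/9! = 0.0447577
  L_II = e^(−8.46)·8.46^9/9! = 0.12955
  L_III = e^(−13.90)·13.90^9/9! = 0.0490543
Weight by the priors:
  P(Z=I)·L_I = 0.45 × 0.0447577 = 0.0201409
  P(Z=II)·L_II = 0.16 × 0.12955 = 0.0207281
  P(Z=III)·L_III = 0.39 × 0.0490543 = 0.0191312
Denominator: 0.0201409 + 0.0207281 + 0.0191312 = 0.0600002
P(Process II | x) ≈ 0.345

0.345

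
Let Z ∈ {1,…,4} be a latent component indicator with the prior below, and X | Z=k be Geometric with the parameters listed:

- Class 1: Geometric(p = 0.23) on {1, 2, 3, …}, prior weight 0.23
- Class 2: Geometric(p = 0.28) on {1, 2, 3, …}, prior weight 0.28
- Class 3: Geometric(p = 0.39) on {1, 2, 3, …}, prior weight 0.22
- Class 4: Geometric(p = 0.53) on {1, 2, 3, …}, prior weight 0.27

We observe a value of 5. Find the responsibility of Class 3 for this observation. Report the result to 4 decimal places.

P(component k | x) = π_k·f_k(x) / marginal(x), where marginal(x) = Σ_j π_j·f_j(x).
Component likelihoods at x = 5:
  L_1 = 0.080852
  L_2 = 0.0752468
  L_3 = 0.0539988
  L_4 = 0.0258623
Unnormalised posteriors:
  π_1·L_1 = 0.23 × 0.080852 = 0.018596
  π_2·L_2 = 0.28 × 0.0752468 = 0.0210691
  π_3·L_3 = 0.22 × 0.0539988 = 0.0118797
  π_4·L_4 = 0.27 × 0.0258623 = 0.00698282
Denominator: 0.018596 + 0.0210691 + 0.0118797 + 0.00698282 = 0.0585276
P(Class 3 | 5) ≈ 0.2030

0.2030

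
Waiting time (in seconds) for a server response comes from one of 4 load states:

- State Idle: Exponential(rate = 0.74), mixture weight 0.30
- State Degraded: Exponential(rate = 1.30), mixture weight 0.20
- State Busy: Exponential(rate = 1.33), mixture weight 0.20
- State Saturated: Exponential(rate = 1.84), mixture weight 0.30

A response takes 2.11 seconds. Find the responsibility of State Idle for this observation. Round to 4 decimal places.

By Bayes' theorem, P(k | x) = P(Z=k) f_k(x) / Σ_j P(Z=j) f_j(x).
Evaluate each component's likelihood at the observed value:
  p_Idle = 0.155283
  p_Degraded = 0.08369
  p_Busy = 0.0803695
  p_Saturated = 0.0379064
Unnormalised posteriors:
  P(Z=Idle)·p_Idle = 0.30 × 0.155283 = 0.0465849
  P(Z=Degraded)·p_Degraded = 0.20 × 0.08369 = 0.016738
  P(Z=Busy)·p_Busy = 0.20 × 0.0803695 = 0.0160739
  P(Z=Saturated)·p_Saturated = 0.30 × 0.0379064 = 0.0113719
Evidence: 0.0465849 + 0.016738 + 0.0160739 + 0.0113719 = 0.0907688
So the posterior for State Idle is 0.0465849 / 0.0907688 ≈ 0.5132.

0.5132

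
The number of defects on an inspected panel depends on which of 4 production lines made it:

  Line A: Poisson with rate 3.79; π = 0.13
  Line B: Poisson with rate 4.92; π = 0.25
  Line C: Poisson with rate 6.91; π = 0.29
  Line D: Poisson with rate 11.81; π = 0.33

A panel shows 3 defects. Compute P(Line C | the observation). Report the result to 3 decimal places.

Apply Bayes' rule: the posterior for each component is proportional to its prior times its likelihood at x.
Evaluate each component's likelihood at the observed value:
  f_A = 0.205017
  f_B = 0.144882
  f_C = 0.0548666
  f_D = 0.00203977
Prior × likelihood for each component:
  π_A·f_A = 0.13 × 0.205017 = 0.0266522
  π_B·f_B = 0.25 × 0.144882 = 0.0362206
  π_C·f_C = 0.29 × 0.0548666 = 0.0159113
  π_D·f_D = 0.33 × 0.00203977 = 0.000673123
Evidence: 0.0266522 + 0.0362206 + 0.0159113 + 0.000673123 = 0.0794572
So the posterior for Line C is 0.0159113 / 0.0794572 ≈ 0.200.

0.200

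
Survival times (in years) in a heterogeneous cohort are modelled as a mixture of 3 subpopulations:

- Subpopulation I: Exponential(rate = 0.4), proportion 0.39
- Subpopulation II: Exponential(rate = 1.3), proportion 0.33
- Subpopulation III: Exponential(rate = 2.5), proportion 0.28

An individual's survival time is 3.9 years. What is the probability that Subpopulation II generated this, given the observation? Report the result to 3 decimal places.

P(component k | x) = π_k·f_k(x) / marginal(x), where marginal(x) = Σ_j π_j·f_j(x).
Evaluate each component's likelihood at the observed value:
  f_I = 0.4·e^(−0.4·3.9) = 0.4·e^(−1.5600) = 0.0840544
  f_II = 1.3·e^(−1.3·3.9) = 1.3·e^(−5.0700) = 0.00816715
  f_III = 2.5·e^(−2.5·3.9) = 2.5·e^(−9.7500) = 0.000145737
Unnormalised posteriors:
  π_I·f_I = 0.39 × 0.0840544 = 0.0327812
  π_II·f_II = 0.33 × 0.00816715 = 0.00269516
  π_III·f_III = 0.28 × 0.000145737 = 4.08063e-05
Normaliser: 0.0327812 + 0.00269516 + 4.08063e-05 = 0.0355172
P(Subpopulation II | x) = 0.00269516 / 0.0355172 ≈ 0.076

0.076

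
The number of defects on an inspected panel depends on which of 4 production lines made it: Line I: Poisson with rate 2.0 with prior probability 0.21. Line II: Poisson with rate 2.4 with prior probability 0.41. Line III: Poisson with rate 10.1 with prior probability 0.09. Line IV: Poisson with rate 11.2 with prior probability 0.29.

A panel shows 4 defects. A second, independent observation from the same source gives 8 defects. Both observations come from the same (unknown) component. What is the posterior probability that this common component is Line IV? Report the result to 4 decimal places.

Posterior ∝ prior × likelihood, so P(k | x) ∝ π_k f_k(x); normalise over all components.
Since both observations come from the same component, the likelihood for component k is f_k(x₁)·f_k(x₂).
  f_I = [e^(−2.0)·2.0^4/4! = 0.0902235] × [0.000859272] = 7.75265e-05
  f_II = [e^(−2.4)·2.4^4/4! = 0.125408] × [0.00247664] = 0.000310592
  f_III = [e^(−10.1)·10.1^4/4! = 0.0178115] × [0.110326] = 0.00196506
  f_IV = [e^(−11.2)·11.2^4/4! = 0.00896526] × [0.0839703] = 0.000752815
Unnormalised posteriors:
  π_I·f_I = 0.21 × 7.75265e-05 = 1.62806e-05
  π_II·f_II = 0.41 × 0.000310592 = 0.000127343
  π_III·f_III = 0.09 × 0.00196506 = 0.000176856
  π_IV·f_IV = 0.29 × 0.000752815 = 0.000218316
Normaliser: 1.62806e-05 + 0.000127343 + 0.000176856 + 0.000218316 = 0.000538795
Responsibility of Line IV: 0.000218316 / 0.000538795 ≈ 0.4052

0.4052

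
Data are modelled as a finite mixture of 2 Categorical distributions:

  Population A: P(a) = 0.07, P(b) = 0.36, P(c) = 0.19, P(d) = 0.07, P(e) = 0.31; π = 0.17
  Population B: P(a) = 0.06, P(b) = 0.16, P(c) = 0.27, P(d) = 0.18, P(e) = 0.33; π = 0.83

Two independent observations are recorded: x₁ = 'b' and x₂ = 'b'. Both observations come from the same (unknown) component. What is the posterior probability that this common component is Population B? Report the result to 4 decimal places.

Apply Bayes' rule: the posterior for each component is proportional to its prior times its likelihood at x.
Since both observations come from the same component, the likelihood for component k is f_k(x₁)·f_k(x₂).
  L_A = [P(b | comp) = 0.36] × [0.36] = 0.1296
  L_B = [P(b | comp) = 0.16] × [0.16] = 0.0256
Prior × likelihood for each component:
  w_A·L_A = 0.17 × 0.1296 = 0.022032
  w_B·L_B = 0.83 × 0.0256 = 0.021248
Normaliser: 0.022032 + 0.021248 = 0.04328
So the posterior for Population B is 0.021248 / 0.04328 ≈ 0.4909.

0.4909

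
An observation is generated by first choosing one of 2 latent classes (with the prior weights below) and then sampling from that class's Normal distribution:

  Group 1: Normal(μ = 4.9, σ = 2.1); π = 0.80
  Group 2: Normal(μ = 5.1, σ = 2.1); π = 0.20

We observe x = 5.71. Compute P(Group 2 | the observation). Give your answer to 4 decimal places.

0.2052

The responsibility of component k is P(Z=k) f_k(x) divided by Σ_j P(Z=j) f_j(x).
Evaluate each component's likelihood at the observed value:
  f_1 = (1/(2.1·√(2π)))·exp(−(5.71−4.9)²/(2·2.1²)) = 0.189973·exp(-0.07439) = 0.176354
  f_2 = (1/(2.1·√(2π)))·exp(−(5.71−5.1)²/(2·2.1²)) = 0.189973·exp(-0.04219) = 0.182125
Prior × likelihood for each component:
  P(Z=1)·f_1 = 0.80 × 0.176354 = 0.141083
  P(Z=2)·f_2 = 0.20 × 0.182125 = 0.0364249
Evidence: 0.141083 + 0.0364249 = 0.177508
P(Group 2 | the observation) = 0.0364249 / 0.177508 ≈ 0.2052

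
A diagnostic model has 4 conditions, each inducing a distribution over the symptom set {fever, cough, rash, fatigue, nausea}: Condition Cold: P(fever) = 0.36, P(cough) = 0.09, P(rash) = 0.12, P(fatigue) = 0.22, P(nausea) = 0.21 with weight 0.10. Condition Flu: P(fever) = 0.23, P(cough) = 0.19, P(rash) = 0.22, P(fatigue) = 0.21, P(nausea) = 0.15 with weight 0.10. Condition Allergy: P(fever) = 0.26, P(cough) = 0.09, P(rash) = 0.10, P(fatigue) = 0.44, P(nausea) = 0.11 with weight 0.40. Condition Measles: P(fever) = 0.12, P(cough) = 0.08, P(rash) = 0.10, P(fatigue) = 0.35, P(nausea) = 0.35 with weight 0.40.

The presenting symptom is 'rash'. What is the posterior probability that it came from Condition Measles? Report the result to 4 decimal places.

0.3509

P(component k | x) = P(Z=k)·f_k(x) / marginal(x), where marginal(x) = Σ_j P(Z=j)·f_j(x).
Evaluate each component's likelihood at the observed value:
  L_Cold = P(rash | comp) = 0.12
  L_Flu = P(rash | comp) = 0.22
  L_Allergy = P(rash | comp) = 0.10
  L_Measles = P(rash | comp) = 0.10
Prior × likelihood for each component:
  P(Z=Cold)·L_Cold = 0.10 × 0.12 = 0.012
  P(Z=Flu)·L_Flu = 0.10 × 0.22 = 0.022
  P(Z=Allergy)·L_Allergy = 0.40 × 0.1 = 0.04
  P(Z=Measles)·L_Measles = 0.40 × 0.1 = 0.04
Marginal: 0.012 + 0.022 + 0.04 + 0.04 = 0.114
P(Condition Measles | 'rash') = 0.04 / 0.114 ≈ 0.3509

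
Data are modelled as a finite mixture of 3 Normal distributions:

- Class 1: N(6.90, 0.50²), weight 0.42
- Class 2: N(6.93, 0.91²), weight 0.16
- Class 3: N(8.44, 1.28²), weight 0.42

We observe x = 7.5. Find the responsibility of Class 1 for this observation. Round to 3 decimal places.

0.509

P(component k | x) = π_k·f_k(x) / marginal(x), where marginal(x) = Σ_j π_j·f_j(x).
Evaluate each component's likelihood at the observed value:
  p_1 = 0.388372
  p_2 = 0.360307
  p_3 = 0.238008
Prior × likelihood for each component:
  π_1·p_1 = 0.42 × 0.388372 = 0.163116
  π_2·p_2 = 0.16 × 0.360307 = 0.0576491
  π_3·p_3 = 0.42 × 0.238008 = 0.0999633
Normaliser: 0.163116 + 0.0576491 + 0.0999633 = 0.320729
So the posterior for Class 1 is 0.163116 / 0.320729 ≈ 0.509.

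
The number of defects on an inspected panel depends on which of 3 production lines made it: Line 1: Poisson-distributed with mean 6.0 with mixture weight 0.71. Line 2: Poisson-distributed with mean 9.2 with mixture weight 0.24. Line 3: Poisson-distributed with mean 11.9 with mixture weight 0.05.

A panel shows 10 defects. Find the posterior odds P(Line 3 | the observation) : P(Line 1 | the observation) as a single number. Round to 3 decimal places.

0.182

The posterior odds equal the prior odds times the likelihood ratio: (π_i/π_j)·(f_i(x)/f_j(x)).
Poisson probabilities:
  f_1 = e^(−6.0)·6.0^10/10! = 0.0413031
  f_2 = e^(−9.2)·9.2^10/10! = 0.12095
  f_3 = e^(−11.9)·11.9^10/10! = 0.106562
Posterior odds = (π_3·f_3) / (π_1·f_1) = (0.05·0.106562) / (0.71·0.0413031) = 0.0053281 / 0.0293252 ≈ 0.182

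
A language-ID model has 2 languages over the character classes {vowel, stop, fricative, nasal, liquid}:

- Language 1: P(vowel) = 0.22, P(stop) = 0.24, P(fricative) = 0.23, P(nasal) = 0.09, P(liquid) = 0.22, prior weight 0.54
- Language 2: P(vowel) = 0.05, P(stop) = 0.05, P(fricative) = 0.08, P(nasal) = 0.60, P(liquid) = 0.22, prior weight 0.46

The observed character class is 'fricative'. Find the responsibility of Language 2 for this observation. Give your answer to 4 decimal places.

Apply Bayes' rule: the posterior for each component is proportional to its prior times its likelihood at x.
Component likelihoods at x = 'fricative':
  f_1 = 0.23
  f_2 = 0.08
Multiply by the mixture weights:
  π_1·f_1 = 0.54 × 0.23 = 0.1242
  π_2·f_2 = 0.46 × 0.08 = 0.0368
Marginal: 0.1242 + 0.0368 = 0.161
So the posterior for Language 2 is 0.0368 / 0.161 ≈ 0.2286.

0.2286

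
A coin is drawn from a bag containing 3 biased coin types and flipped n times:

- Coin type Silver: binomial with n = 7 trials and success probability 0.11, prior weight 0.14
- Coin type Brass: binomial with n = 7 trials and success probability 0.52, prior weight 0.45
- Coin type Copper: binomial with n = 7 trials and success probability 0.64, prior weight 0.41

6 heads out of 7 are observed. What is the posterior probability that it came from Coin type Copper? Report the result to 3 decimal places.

Posterior ∝ prior × likelihood, so P(k | x) ∝ w_k f_k(x); normalise over all components.
Evaluate each component's likelihood at the observed value:
  L_Silver = 1.10368e-05
  L_Brass = 0.0664292
  L_Copper = 0.173173
Multiply by the mixture weights:
  w_Silver·L_Silver = 0.14 × 1.10368e-05 = 1.54516e-06
  w_Brass·L_Brass = 0.45 × 0.0664292 = 0.0298932
  w_Copper·L_Copper = 0.41 × 0.173173 = 0.071001
Evidence: 1.54516e-06 + 0.0298932 + 0.071001 = 0.100896
Responsibility of Coin type Copper: 0.071001 / 0.100896 ≈ 0.704

0.704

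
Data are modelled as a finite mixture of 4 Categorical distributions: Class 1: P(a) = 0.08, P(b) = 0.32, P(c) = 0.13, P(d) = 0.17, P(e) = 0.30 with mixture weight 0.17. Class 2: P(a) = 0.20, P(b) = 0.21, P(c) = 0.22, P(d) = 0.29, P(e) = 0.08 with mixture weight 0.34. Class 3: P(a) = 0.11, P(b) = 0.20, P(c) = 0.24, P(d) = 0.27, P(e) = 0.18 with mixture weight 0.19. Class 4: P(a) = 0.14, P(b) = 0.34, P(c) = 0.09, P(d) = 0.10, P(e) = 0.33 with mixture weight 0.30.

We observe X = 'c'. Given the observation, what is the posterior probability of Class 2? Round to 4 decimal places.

0.4413

Apply Bayes' rule: the posterior for each component is proportional to its prior times its likelihood at x.
Evaluate each component's likelihood at the observed value:
  L_1 = P(c | comp) = 0.13
  L_2 = P(c | comp) = 0.22
  L_3 = P(c | comp) = 0.24
  L_4 = P(c | comp) = 0.09
Weight by the priors:
  P(Z=1)·L_1 = 0.17 × 0.13 = 0.0221
  P(Z=2)·L_2 = 0.34 × 0.22 = 0.0748
  P(Z=3)·L_3 = 0.19 × 0.24 = 0.0456
  P(Z=4)·L_4 = 0.30 × 0.09 = 0.027
Denominator: 0.0221 + 0.0748 + 0.0456 + 0.027 = 0.1695
P(Class 2 | data) = 0.0748 / 0.1695 ≈ 0.4413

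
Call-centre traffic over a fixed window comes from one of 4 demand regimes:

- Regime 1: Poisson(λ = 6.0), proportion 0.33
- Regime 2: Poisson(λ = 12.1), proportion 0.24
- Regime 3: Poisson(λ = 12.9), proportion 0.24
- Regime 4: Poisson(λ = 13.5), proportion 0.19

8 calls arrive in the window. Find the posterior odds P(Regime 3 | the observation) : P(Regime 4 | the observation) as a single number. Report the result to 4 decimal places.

1.5999

Since P(k|x) ∝ π_k f_k(x), the posterior odds are π_i f_i(x) / (π_j f_j(x)).
Poisson probabilities:
  L_1 = 0.103258
  L_2 = 0.0633577
  L_3 = 0.0475115
  L_4 = 0.0375123
Odds = (0.24/0.19) × (0.0475115/0.0375123) = 1.26316 × 1.26656 ≈ 1.5999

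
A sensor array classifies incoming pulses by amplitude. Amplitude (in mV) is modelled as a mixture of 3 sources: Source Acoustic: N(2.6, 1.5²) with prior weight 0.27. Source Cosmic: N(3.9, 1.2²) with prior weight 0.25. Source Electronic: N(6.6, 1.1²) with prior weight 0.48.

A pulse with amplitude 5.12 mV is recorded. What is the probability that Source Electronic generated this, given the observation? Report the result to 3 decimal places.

0.512

The responsibility of component k is P(Z=k) f_k(x) divided by Σ_j P(Z=j) f_j(x).
Normal densities:
  f_Acoustic = 0.0648548
  f_Cosmic = 0.198282
  f_Electronic = 0.146699
Multiply by the mixture weights:
  P(Z=Acoustic)·f_Acoustic = 0.27 × 0.0648548 = 0.0175108
  P(Z=Cosmic)·f_Cosmic = 0.25 × 0.198282 = 0.0495705
  P(Z=Electronic)·f_Electronic = 0.48 × 0.146699 = 0.0704155
Denominator: 0.0175108 + 0.0495705 + 0.0704155 = 0.137497
P(Source Electronic | x) ≈ 0.512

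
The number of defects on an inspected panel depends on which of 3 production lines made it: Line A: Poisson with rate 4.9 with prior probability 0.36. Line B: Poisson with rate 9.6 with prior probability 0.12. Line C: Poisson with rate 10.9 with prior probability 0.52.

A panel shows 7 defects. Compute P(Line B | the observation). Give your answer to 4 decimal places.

P(component k | x) = w_k·f_k(x) / marginal(x), where marginal(x) = Σ_j w_j·f_j(x).
Component likelihoods at x = 7 defects:
  L_A = 0.100207
  L_B = 0.100981
  L_C = 0.0669492
Weight by the priors:
  w_A·L_A = 0.36 × 0.100207 = 0.0360746
  w_B·L_B = 0.12 × 0.100981 = 0.0121178
  w_C·L_C = 0.52 × 0.0669492 = 0.0348136
Evidence: 0.0360746 + 0.0121178 + 0.0348136 = 0.0830059
So the posterior for Line B is 0.0121178 / 0.0830059 ≈ 0.1460.

0.1460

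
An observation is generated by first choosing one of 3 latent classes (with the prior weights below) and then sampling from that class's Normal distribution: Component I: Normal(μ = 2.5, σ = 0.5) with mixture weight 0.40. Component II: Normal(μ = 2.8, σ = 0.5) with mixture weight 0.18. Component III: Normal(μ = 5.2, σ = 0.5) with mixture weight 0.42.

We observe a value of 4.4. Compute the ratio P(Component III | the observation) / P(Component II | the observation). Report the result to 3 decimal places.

108.559

Posterior odds = (P(Z=i) f_i(x)) / (P(Z=j) f_j(x)); the normalising sum cancels.
Evaluate each component's likelihood at the observed value:
  p_I = 0.000583894
  p_II = 0.00476818
  p_III = 0.221842
0.0931735 / 0.000858272 ≈ 108.559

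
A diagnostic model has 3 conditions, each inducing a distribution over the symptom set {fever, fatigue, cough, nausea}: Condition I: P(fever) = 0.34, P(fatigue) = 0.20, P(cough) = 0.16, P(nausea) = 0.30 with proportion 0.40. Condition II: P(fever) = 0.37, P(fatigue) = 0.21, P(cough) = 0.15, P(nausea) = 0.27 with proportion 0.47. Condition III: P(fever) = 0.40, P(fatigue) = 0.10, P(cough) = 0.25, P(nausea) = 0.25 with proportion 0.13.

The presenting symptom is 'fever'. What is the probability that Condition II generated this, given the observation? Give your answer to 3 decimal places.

0.481

Posterior ∝ prior × likelihood, so P(k | x) ∝ w_k f_k(x); normalise over all components.
Component likelihoods at x = 'fever':
  p_I = P(fever | comp) = 0.34
  p_II = P(fever | comp) = 0.37
  p_III = P(fever | comp) = 0.40
Multiply by the mixture weights:
  w_I·p_I = 0.40 × 0.34 = 0.136
  w_II·p_II = 0.47 × 0.37 = 0.1739
  w_III·p_III = 0.13 × 0.4 = 0.052
Sum: 0.136 + 0.1739 + 0.052 = 0.3619
So the posterior for Condition II is 0.1739 / 0.3619 ≈ 0.481.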